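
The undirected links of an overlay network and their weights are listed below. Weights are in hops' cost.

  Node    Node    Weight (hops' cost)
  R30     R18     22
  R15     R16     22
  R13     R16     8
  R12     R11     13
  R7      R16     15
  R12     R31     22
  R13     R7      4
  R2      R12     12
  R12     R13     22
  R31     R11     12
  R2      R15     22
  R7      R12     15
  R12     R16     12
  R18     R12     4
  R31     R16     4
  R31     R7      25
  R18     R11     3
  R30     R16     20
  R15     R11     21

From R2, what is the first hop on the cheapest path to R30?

Enumerating some paths:
R2–R12–R16–R30: 12+12+20 = 44
R2–R12–R18–R30: 12+4+22 = 38
R2–R12–R11–R18–R30: 12+13+3+22 = 50
R2–R12–R18–R11–R31–R16–R30: 12+4+3+12+4+20 = 55
Cheapest is R2–R12–R18–R30 at 38 hops' cost.
So from R2 the first move is to R12.

R12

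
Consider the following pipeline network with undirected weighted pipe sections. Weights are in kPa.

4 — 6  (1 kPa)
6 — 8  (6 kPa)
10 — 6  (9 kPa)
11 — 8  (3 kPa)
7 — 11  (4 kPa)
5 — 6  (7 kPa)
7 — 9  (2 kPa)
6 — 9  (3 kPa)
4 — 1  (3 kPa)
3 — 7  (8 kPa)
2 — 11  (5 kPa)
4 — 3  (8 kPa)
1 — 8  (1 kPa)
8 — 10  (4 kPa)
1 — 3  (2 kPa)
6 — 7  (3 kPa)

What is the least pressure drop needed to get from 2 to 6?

12 kPa

Running Dijkstra from 2:
2: 0
11: 5  (via 2)
8: 8  (via 11)
1: 9  (via 8)
7: 9  (via 11)
3: 11  (via 1)
9: 11  (via 7)
4: 12  (via 1)
6: 12  (via 7)
Shortest route: 2 → 11 → 7 → 6 = 12 kPa.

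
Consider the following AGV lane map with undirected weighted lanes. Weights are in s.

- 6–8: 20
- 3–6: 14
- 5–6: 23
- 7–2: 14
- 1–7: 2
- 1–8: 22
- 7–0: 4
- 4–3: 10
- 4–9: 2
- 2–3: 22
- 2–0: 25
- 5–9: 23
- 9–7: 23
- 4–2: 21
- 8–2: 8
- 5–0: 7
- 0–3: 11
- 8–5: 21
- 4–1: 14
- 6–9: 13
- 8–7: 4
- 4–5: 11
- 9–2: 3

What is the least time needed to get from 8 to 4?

Settle nodes by increasing distance from 8:
8: 0
7: 4  (via 8)
1: 6  (via 7)
0: 8  (via 7)
2: 8  (via 8)
9: 11  (via 2)
4: 13  (via 9)
Shortest route: 8 → 2 → 9 → 4 = 13 s.

13 s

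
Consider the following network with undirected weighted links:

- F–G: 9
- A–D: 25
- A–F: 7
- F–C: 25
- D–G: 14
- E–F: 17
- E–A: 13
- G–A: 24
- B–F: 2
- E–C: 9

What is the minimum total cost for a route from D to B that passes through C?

74

Shortest D→C: D–A–E–C = 47
Best C to B: C–F–B costing 27
Total via C: 47 + 27 = 74.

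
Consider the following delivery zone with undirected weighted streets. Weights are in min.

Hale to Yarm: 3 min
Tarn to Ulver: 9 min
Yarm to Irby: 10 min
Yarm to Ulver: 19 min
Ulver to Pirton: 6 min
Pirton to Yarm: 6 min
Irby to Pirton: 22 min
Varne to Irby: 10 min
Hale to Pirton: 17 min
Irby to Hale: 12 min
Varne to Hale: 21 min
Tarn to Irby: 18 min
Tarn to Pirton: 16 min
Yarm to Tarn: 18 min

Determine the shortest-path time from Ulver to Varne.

32 min

Shortest distances from Ulver:
Ulver: 0
Pirton: 6  (via Ulver)
Tarn: 9  (via Ulver)
Yarm: 12  (via Pirton)
Hale: 15  (via Yarm)
Irby: 22  (via Yarm)
Varne: 32  (via Irby)
Shortest route: Ulver–Pirton–Yarm–Irby–Varne = 32 min.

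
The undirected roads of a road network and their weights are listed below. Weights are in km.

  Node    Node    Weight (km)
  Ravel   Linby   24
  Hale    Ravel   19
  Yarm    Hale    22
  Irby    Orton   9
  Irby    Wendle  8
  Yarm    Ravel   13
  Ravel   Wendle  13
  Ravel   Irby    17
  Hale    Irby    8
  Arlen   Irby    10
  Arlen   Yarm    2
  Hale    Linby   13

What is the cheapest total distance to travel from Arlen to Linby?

31 km

Running Dijkstra from Arlen:
Arlen: 0
Yarm: 2  (via Arlen)
Irby: 10  (via Arlen)
Ravel: 15  (via Yarm)
Wendle: 18  (via Irby)
Hale: 18  (via Irby)
Orton: 19  (via Irby)
Linby: 31  (via Hale)
Shortest route: Arlen → Irby → Hale → Linby = 31 km.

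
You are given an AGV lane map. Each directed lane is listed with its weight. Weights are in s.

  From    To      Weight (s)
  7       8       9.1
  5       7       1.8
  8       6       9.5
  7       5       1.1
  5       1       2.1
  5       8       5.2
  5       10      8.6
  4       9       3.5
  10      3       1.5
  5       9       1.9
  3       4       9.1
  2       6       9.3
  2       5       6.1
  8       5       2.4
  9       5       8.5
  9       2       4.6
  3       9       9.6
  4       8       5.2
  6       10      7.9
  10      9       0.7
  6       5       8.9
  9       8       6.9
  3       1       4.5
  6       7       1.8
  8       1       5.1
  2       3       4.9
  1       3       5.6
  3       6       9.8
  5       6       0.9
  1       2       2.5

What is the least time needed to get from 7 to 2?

5.7 s

Shortest distances from 7:
7: 0
5: 1.1  (via 7)
6: 2  (via 5)
9: 3  (via 5)
1: 3.2  (via 5)
2: 5.7  (via 1)
Shortest route: 7 → 5 → 1 → 2 = 5.7 s.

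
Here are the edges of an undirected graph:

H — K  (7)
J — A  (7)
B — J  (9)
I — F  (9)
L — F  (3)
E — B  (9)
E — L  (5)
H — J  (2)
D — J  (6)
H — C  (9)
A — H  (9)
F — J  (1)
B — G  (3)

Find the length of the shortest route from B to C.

20

Settle nodes by increasing distance from B:
B: 0
G: 3  (via B)
E: 9  (via B)
J: 9  (via B)
F: 10  (via J)
H: 11  (via J)
L: 13  (via F)
D: 15  (via J)
A: 16  (via J)
K: 18  (via H)
I: 19  (via F)
C: 20  (via H)
Shortest route: B → J → H → C = 20.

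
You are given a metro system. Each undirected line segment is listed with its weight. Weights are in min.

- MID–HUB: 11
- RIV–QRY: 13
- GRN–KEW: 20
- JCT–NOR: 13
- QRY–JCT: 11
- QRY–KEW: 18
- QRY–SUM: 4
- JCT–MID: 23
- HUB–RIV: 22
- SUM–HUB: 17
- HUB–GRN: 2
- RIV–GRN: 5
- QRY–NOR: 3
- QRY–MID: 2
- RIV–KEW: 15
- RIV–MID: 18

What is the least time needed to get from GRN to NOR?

18 min

Settle nodes by increasing distance from GRN:
GRN: 0
HUB: 2  (via GRN)
RIV: 5  (via GRN)
MID: 13  (via HUB)
QRY: 15  (via MID)
NOR: 18  (via QRY)
Shortest route: GRN–HUB–MID–QRY–NOR = 18 min.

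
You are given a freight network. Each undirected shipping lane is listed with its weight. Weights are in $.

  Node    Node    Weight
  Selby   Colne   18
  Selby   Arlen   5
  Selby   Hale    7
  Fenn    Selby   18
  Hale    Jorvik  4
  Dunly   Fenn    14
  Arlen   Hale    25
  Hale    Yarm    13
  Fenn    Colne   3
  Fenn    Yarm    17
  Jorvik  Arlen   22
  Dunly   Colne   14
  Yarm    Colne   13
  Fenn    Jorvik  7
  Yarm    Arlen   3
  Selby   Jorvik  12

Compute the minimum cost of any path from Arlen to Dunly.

$30

Candidate routes:
Arlen–Yarm–Fenn–Dunly: 3+17+14 = 34
Arlen–Yarm–Colne–Dunly: 3+13+14 = 30
Arlen–Yarm–Colne–Fenn–Dunly: 3+13+3+14 = 33
Arlen–Selby–Colne–Dunly: 5+18+14 = 37
The minimum is $30 via Arlen–Yarm–Colne–Dunly.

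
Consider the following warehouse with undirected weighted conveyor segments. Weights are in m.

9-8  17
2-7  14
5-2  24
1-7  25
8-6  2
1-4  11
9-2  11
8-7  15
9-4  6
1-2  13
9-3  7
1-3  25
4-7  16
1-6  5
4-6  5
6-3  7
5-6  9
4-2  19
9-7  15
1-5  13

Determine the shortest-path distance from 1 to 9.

Shortest distances from 1:
1: 0
6: 5  (via 1)
8: 7  (via 6)
4: 10  (via 6)
3: 12  (via 6)
2: 13  (via 1)
5: 13  (via 1)
9: 16  (via 4)
Shortest route: 1–6–4–9 = 16 m.

16 m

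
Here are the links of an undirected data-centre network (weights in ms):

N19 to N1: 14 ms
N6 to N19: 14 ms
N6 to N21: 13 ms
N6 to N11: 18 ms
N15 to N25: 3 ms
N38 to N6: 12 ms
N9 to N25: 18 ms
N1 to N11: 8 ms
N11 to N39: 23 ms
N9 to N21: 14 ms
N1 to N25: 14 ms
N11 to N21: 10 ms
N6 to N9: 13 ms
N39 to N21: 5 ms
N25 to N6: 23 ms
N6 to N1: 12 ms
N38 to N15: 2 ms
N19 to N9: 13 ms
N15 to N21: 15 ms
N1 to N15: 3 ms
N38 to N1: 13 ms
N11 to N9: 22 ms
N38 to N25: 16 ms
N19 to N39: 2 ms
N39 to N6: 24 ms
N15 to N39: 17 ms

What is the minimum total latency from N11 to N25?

Settle nodes by increasing distance from N11:
N11: 0
N1: 8  (via N11)
N21: 10  (via N11)
N15: 11  (via N1)
N38: 13  (via N15)
N25: 14  (via N15)
Shortest route: N11–N1–N15–N25 = 14 ms.

14 ms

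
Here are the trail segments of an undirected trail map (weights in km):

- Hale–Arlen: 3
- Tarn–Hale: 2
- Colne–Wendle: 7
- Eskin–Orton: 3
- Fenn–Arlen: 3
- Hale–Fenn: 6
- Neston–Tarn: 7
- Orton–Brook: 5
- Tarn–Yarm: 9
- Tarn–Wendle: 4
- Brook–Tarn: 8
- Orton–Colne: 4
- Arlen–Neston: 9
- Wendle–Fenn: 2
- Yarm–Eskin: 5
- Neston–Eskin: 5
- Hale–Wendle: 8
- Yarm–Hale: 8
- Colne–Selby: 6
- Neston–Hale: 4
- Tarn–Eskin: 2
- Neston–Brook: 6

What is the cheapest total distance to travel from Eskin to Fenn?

8 km

Enumerating some paths:
Eskin - Tarn - Hale - Fenn: 2+2+6 = 10
Eskin - Tarn - Hale - Wendle - Fenn: 2+2+8+2 = 14
Eskin - Tarn - Wendle - Fenn: 2+4+2 = 8
Eskin - Tarn - Hale - Arlen - Fenn: 2+2+3+3 = 10
The minimum is 8 km via Eskin - Tarn - Wendle - Fenn.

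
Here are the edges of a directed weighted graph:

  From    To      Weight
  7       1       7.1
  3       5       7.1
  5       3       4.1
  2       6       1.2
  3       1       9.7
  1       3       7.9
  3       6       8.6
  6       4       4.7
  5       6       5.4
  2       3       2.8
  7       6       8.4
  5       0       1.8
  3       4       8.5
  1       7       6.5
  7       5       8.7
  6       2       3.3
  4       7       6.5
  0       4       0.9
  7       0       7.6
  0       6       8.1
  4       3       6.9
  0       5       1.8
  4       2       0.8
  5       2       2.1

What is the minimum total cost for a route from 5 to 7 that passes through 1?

Shortest 5→1: 5 → 3 → 1 = 13.8
Best 1 to 7: 1 → 7 costing 6.5
Total via 1: 13.8 + 6.5 = 20.3.

20.3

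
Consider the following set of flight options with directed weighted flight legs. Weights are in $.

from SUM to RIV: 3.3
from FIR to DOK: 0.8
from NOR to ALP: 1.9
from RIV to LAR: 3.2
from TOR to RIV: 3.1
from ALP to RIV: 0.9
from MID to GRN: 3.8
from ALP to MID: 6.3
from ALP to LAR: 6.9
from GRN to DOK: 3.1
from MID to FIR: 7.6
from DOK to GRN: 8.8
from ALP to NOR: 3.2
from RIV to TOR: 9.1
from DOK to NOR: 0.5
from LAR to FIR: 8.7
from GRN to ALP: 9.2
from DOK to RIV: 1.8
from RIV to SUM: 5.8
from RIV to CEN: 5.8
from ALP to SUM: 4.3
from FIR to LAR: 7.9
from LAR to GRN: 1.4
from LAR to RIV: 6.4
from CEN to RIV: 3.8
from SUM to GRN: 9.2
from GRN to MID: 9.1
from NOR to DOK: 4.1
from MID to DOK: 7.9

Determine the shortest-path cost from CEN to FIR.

Settle nodes by increasing distance from CEN:
CEN: 0
RIV: 3.8  (via CEN)
LAR: 7  (via RIV)
GRN: 8.4  (via LAR)
SUM: 9.6  (via RIV)
DOK: 11.5  (via GRN)
NOR: 12  (via DOK)
TOR: 12.9  (via RIV)
ALP: 13.9  (via NOR)
FIR: 15.7  (via LAR)
Shortest route: CEN → RIV → LAR → FIR = $15.7.

$15.7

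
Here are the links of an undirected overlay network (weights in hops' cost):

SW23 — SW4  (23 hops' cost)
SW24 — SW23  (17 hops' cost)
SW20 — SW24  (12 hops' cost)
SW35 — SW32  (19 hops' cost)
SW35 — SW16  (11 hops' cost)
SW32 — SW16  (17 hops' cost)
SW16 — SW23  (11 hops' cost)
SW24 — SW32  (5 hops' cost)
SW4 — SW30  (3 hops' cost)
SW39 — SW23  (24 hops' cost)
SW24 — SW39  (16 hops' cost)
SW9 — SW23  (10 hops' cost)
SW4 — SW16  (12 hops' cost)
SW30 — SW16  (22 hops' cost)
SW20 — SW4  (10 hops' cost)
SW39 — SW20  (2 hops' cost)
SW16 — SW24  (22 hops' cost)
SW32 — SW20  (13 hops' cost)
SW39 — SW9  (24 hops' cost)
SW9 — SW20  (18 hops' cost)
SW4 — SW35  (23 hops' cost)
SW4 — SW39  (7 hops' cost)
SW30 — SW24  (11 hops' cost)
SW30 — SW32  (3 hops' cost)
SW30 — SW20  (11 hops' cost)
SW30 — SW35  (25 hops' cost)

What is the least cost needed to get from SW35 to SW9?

32 hops' cost

Enumerating some paths:
SW35–SW32–SW20–SW9: 19+13+18 = 50
SW35–SW4–SW39–SW20–SW9: 23+7+2+18 = 50
SW35–SW16–SW4–SW39–SW20–SW9: 11+12+7+2+18 = 50
SW35–SW16–SW23–SW9: 11+11+10 = 32
Cheapest is SW35–SW16–SW23–SW9 at 32 hops' cost.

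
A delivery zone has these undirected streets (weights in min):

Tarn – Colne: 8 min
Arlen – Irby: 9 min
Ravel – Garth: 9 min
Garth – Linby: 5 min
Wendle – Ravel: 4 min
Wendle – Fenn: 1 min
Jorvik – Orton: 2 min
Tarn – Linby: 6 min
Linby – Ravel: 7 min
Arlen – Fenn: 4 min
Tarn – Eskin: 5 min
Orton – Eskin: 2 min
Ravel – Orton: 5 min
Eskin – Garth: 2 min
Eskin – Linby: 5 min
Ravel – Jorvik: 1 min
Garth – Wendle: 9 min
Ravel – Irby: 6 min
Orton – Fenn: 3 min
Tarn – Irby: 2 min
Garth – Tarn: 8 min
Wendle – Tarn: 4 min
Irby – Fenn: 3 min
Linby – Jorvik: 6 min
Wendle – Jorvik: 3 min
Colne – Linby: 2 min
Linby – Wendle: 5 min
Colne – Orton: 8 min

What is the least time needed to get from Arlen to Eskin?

9 min

Shortest distances from Arlen:
Arlen: 0
Fenn: 4  (via Arlen)
Wendle: 5  (via Fenn)
Orton: 7  (via Fenn)
Irby: 7  (via Fenn)
Jorvik: 8  (via Wendle)
Tarn: 9  (via Wendle)
Ravel: 9  (via Wendle)
Eskin: 9  (via Orton)
Shortest route: Arlen → Fenn → Orton → Eskin = 9 min.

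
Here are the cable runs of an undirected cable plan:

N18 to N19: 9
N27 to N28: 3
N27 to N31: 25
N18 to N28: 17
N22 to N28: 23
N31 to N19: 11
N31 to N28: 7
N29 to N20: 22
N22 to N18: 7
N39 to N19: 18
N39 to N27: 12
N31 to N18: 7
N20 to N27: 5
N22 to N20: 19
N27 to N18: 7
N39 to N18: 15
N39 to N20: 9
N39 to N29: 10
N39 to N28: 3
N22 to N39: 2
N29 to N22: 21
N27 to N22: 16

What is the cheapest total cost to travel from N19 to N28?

Shortest distances from N19:
N19: 0
N18: 9  (via N19)
N31: 11  (via N19)
N27: 16  (via N18)
N22: 16  (via N18)
N28: 18  (via N31)
Shortest route: N19 → N31 → N28 = 18.

18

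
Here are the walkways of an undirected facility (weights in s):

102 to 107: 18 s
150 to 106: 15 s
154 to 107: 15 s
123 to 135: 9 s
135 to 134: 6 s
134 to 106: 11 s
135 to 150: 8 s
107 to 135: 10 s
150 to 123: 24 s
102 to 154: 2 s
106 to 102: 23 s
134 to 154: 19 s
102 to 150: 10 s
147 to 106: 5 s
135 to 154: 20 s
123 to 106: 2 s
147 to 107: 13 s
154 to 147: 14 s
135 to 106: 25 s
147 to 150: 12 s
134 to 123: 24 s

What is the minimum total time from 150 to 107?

18 s

Candidate routes:
150 - 102 - 154 - 107: 10+2+15 = 27
150 - 135 - 107: 8+10 = 18
150 - 102 - 107: 10+18 = 28
150 - 147 - 107: 12+13 = 25
Cheapest is 150 - 135 - 107 at 18 s.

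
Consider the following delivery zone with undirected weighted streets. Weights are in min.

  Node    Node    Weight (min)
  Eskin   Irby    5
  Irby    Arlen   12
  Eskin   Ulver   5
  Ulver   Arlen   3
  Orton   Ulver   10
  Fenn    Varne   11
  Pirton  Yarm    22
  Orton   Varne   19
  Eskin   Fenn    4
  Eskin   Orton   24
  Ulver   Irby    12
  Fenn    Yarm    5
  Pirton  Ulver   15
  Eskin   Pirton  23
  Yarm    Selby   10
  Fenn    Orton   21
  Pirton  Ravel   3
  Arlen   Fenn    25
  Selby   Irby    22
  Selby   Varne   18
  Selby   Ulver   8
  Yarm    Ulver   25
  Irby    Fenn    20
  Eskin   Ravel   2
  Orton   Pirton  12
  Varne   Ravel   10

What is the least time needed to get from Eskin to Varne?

Shortest distances from Eskin:
Eskin: 0
Ravel: 2  (via Eskin)
Fenn: 4  (via Eskin)
Pirton: 5  (via Ravel)
Irby: 5  (via Eskin)
Ulver: 5  (via Eskin)
Arlen: 8  (via Ulver)
Yarm: 9  (via Fenn)
Varne: 12  (via Ravel)
Shortest route: Eskin–Ravel–Varne = 12 min.

12 min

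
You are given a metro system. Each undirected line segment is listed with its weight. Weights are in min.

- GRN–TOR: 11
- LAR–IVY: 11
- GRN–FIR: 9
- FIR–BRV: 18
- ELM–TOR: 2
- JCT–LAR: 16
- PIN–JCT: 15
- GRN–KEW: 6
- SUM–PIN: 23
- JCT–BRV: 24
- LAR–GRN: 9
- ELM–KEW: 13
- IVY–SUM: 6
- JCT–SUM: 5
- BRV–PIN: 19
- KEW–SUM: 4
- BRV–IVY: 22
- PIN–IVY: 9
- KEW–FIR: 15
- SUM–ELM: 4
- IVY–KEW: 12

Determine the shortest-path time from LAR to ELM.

21 min

Enumerating some paths:
LAR–IVY–SUM–ELM: 11+6+4 = 21
LAR–GRN–TOR–ELM: 9+11+2 = 22
Cheapest is LAR–IVY–SUM–ELM at 21 min.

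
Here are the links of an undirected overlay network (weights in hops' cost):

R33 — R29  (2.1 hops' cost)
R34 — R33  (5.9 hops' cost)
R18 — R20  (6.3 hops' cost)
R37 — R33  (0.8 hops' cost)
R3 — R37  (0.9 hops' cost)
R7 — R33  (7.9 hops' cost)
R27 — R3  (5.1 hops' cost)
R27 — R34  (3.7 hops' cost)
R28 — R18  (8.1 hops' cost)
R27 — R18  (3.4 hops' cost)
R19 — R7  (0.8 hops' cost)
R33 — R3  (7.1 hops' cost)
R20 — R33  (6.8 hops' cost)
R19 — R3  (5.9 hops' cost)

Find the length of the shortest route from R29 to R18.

12.3 hops' cost

Shortest distances from R29:
R29: 0
R33: 2.1  (via R29)
R37: 2.9  (via R33)
R3: 3.8  (via R37)
R34: 8  (via R33)
R27: 8.9  (via R3)
R20: 8.9  (via R33)
R19: 9.7  (via R3)
R7: 10  (via R33)
R18: 12.3  (via R27)
Shortest route: R29–R33–R37–R3–R27–R18 = 12.3 hops' cost.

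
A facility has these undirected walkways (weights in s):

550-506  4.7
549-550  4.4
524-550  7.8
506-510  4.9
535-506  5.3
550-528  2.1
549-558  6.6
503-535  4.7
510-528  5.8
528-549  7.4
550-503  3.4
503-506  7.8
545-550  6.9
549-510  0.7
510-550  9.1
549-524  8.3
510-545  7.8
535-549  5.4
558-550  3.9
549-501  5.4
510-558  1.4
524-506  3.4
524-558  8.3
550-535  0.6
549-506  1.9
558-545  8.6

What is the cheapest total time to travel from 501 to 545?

Candidate routes:
501 - 549 - 510 - 558 - 550 - 545: 5.4+0.7+1.4+3.9+6.9 = 18.3
501 - 549 - 510 - 558 - 545: 5.4+0.7+1.4+8.6 = 16.1
501 - 549 - 510 - 545: 5.4+0.7+7.8 = 13.9
501 - 549 - 550 - 545: 5.4+4.4+6.9 = 16.7
Cheapest is 501 - 549 - 510 - 545 at 13.9 s.

13.9 s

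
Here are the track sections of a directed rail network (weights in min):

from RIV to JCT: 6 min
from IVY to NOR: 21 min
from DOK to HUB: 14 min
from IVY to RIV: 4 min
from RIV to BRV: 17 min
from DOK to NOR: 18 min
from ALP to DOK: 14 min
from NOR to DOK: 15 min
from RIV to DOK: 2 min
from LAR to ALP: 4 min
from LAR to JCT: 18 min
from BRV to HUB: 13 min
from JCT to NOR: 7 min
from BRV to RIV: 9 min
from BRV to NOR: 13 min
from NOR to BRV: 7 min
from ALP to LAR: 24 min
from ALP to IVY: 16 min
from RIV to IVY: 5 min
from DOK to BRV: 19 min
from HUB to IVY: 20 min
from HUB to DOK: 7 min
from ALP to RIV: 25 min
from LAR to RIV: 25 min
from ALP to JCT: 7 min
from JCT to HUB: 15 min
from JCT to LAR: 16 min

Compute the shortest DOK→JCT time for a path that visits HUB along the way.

44 min

Shortest DOK→HUB: DOK–HUB = 14
Best HUB to JCT: HUB–IVY–RIV–JCT costing 30
Total via HUB: 14 + 30 = 44 min.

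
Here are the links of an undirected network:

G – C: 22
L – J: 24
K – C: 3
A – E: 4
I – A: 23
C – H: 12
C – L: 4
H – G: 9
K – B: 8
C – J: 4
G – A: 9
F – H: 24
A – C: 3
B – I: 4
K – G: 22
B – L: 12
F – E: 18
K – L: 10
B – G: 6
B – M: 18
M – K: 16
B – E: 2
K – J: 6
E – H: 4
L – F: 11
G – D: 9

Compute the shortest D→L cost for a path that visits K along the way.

Shortest D→K: D–G–B–K = 23
Shortest K→L: K–C–L = 7
Total via K: 23 + 7 = 30.

30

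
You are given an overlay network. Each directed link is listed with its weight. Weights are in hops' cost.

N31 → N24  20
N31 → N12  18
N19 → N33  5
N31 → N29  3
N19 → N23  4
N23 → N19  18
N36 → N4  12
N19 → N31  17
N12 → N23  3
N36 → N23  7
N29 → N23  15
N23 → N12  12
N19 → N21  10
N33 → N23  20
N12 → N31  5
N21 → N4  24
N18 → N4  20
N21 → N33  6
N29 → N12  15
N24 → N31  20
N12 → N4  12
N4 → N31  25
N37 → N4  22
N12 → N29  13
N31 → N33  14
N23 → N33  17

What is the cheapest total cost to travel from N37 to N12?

65 hops' cost

Settle nodes by increasing distance from N37:
N37: 0
N4: 22  (via N37)
N31: 47  (via N4)
N29: 50  (via N31)
N33: 61  (via N31)
N12: 65  (via N31)
Shortest route: N37 → N4 → N31 → N12 = 65 hops' cost.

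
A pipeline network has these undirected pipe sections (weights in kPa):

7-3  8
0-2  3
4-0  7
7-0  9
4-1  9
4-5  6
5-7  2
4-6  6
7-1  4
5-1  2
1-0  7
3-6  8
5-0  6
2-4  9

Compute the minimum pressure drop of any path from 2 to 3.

19 kPa

Settle nodes by increasing distance from 2:
2: 0
0: 3  (via 2)
4: 9  (via 2)
5: 9  (via 0)
1: 10  (via 0)
7: 11  (via 5)
6: 15  (via 4)
3: 19  (via 7)
Shortest route: 2 → 0 → 5 → 7 → 3 = 19 kPa.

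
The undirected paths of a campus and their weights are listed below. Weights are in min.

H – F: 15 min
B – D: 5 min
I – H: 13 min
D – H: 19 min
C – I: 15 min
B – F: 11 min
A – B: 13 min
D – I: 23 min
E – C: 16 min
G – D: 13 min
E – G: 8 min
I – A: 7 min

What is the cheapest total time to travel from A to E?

Shortest distances from A:
A: 0
I: 7  (via A)
B: 13  (via A)
D: 18  (via B)
H: 20  (via I)
C: 22  (via I)
F: 24  (via B)
G: 31  (via D)
E: 38  (via C)
Shortest route: A–I–C–E = 38 min.

38 min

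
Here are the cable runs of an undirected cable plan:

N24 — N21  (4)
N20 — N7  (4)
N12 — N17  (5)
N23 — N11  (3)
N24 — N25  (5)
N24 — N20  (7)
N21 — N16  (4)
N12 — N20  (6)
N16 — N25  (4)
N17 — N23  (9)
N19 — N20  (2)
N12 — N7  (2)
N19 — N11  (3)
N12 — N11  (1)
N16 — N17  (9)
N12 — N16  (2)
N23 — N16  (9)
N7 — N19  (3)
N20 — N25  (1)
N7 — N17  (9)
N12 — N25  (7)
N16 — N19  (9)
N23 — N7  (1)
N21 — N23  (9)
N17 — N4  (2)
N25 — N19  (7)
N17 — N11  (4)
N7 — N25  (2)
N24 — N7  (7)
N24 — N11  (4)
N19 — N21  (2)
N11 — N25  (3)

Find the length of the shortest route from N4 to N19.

Shortest distances from N4:
N4: 0
N17: 2  (via N4)
N11: 6  (via N17)
N12: 7  (via N17)
N19: 9  (via N11)
Shortest route: N4 → N17 → N11 → N19 = 9.

9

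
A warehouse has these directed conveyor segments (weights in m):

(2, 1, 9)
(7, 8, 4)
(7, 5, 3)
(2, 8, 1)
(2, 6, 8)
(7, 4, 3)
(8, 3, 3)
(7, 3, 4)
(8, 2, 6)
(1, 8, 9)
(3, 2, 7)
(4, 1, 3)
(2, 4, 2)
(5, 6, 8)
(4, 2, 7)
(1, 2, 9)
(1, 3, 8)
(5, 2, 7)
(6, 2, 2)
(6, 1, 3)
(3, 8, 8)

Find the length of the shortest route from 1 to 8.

9 m

Compare a few routes:
1 - 2 - 8: 9+1 = 10
1 - 8: 9 = 9
The minimum is 9 m via 1 - 8.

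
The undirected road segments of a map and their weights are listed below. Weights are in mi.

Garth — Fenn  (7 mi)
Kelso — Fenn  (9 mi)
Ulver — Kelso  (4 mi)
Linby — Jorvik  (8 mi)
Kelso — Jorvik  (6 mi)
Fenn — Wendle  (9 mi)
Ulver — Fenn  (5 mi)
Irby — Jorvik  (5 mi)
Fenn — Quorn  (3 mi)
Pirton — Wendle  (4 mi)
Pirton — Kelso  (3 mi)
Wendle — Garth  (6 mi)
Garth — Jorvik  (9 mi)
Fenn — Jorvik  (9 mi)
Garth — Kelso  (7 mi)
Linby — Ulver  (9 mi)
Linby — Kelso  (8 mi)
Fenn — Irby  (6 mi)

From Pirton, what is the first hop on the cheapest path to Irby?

Enumerating some paths:
Pirton–Kelso–Fenn–Irby: 3+9+6 = 18
Pirton–Kelso–Jorvik–Irby: 3+6+5 = 14
The minimum is 14 mi via Pirton–Kelso–Jorvik–Irby.
So from Pirton the first move is to Kelso.

Kelso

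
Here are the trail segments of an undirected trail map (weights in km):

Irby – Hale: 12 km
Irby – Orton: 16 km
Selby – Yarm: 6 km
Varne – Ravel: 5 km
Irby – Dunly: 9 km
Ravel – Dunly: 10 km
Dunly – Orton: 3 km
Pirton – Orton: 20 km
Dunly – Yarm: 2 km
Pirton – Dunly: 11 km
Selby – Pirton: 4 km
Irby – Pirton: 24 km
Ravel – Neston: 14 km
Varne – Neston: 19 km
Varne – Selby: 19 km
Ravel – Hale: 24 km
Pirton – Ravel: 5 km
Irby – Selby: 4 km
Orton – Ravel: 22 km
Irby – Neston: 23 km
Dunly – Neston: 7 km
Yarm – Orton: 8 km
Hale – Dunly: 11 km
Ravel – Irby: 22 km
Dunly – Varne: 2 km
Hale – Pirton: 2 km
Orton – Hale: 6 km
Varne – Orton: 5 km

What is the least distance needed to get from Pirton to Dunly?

11 km

Shortest distances from Pirton:
Pirton: 0
Hale: 2  (via Pirton)
Selby: 4  (via Pirton)
Ravel: 5  (via Pirton)
Irby: 8  (via Selby)
Orton: 8  (via Hale)
Varne: 10  (via Ravel)
Yarm: 10  (via Selby)
Dunly: 11  (via Pirton)
Shortest route: Pirton → Dunly = 11 km.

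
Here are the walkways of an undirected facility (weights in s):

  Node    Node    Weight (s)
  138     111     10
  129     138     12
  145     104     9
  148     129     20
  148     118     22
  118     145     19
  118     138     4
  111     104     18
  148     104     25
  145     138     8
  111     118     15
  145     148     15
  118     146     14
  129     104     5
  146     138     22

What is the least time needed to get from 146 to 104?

35 s

Enumerating some paths:
146–138–129–104: 22+12+5 = 39
146–118–138–145–104: 14+4+8+9 = 35
The minimum is 35 s via 146–118–138–145–104.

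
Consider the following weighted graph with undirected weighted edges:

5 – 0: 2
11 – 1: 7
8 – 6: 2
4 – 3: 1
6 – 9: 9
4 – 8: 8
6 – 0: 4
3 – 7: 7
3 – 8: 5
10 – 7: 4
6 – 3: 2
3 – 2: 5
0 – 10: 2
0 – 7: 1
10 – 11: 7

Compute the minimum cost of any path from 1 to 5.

18

Shortest distances from 1:
1: 0
11: 7  (via 1)
10: 14  (via 11)
0: 16  (via 10)
7: 17  (via 0)
5: 18  (via 0)
Shortest route: 1 → 11 → 10 → 0 → 5 = 18.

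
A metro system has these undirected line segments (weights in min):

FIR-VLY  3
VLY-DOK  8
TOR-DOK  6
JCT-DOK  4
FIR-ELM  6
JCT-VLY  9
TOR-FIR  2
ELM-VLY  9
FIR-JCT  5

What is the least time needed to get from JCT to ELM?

11 min

Running Dijkstra from JCT:
JCT: 0
DOK: 4  (via JCT)
FIR: 5  (via JCT)
TOR: 7  (via FIR)
VLY: 8  (via FIR)
ELM: 11  (via FIR)
Shortest route: JCT → FIR → ELM = 11 min.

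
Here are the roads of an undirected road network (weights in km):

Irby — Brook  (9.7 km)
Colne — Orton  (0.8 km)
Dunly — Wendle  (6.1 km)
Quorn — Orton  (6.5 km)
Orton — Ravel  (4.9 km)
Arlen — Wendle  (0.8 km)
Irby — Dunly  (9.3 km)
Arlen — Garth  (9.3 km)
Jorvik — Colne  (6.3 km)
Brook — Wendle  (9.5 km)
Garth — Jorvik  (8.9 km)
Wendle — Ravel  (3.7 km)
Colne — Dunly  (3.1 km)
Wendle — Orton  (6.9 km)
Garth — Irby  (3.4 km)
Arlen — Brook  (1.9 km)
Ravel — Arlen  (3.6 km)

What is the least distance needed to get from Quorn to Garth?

22.5 km

Settle nodes by increasing distance from Quorn:
Quorn: 0
Orton: 6.5  (via Quorn)
Colne: 7.3  (via Orton)
Dunly: 10.4  (via Colne)
Ravel: 11.4  (via Orton)
Wendle: 13.4  (via Orton)
Jorvik: 13.6  (via Colne)
Arlen: 14.2  (via Wendle)
Brook: 16.1  (via Arlen)
Irby: 19.7  (via Dunly)
Garth: 22.5  (via Jorvik)
Shortest route: Quorn–Orton–Colne–Jorvik–Garth = 22.5 km.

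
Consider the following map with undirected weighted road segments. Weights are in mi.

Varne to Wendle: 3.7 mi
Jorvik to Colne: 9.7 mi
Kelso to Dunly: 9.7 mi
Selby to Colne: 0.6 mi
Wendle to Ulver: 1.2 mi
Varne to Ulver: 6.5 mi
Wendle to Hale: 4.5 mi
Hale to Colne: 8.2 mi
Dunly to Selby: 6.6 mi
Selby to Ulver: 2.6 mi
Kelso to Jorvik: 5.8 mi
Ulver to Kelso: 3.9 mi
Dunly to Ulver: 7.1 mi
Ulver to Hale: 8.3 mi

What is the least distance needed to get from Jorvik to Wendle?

10.9 mi

Settle nodes by increasing distance from Jorvik:
Jorvik: 0
Kelso: 5.8  (via Jorvik)
Ulver: 9.7  (via Kelso)
Colne: 9.7  (via Jorvik)
Selby: 10.3  (via Colne)
Wendle: 10.9  (via Ulver)
Shortest route: Jorvik → Kelso → Ulver → Wendle = 10.9 mi.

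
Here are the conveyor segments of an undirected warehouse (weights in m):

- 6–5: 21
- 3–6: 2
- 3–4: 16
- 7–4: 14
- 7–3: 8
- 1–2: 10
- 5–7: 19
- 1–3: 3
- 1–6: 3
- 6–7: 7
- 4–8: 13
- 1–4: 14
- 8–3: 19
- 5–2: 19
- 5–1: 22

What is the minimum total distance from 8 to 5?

Shortest distances from 8:
8: 0
4: 13  (via 8)
3: 19  (via 8)
6: 21  (via 3)
1: 22  (via 3)
7: 27  (via 4)
2: 32  (via 1)
5: 42  (via 6)
Shortest route: 8–3–6–5 = 42 m.

42 m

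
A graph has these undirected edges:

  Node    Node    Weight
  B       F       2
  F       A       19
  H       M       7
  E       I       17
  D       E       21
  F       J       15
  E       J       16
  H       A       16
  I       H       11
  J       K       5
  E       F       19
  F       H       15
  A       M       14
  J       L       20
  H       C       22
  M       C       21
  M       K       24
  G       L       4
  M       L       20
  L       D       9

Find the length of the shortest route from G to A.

Running Dijkstra from G:
G: 0
L: 4  (via G)
D: 13  (via L)
J: 24  (via L)
M: 24  (via L)
K: 29  (via J)
H: 31  (via M)
E: 34  (via D)
A: 38  (via M)
Shortest route: G–L–M–A = 38.

38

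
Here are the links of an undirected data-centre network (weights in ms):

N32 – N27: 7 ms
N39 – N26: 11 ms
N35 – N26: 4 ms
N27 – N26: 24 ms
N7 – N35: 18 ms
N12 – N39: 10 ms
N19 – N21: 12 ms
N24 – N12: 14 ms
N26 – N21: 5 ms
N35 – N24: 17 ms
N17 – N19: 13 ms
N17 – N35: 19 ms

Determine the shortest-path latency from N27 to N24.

Compare a few routes:
N27–N26–N21–N19–N17–N35–N24: 24+5+12+13+19+17 = 90
N27–N26–N35–N24: 24+4+17 = 45
N27–N26–N39–N12–N24: 24+11+10+14 = 59
Cheapest is N27–N26–N35–N24 at 45 ms.

45 ms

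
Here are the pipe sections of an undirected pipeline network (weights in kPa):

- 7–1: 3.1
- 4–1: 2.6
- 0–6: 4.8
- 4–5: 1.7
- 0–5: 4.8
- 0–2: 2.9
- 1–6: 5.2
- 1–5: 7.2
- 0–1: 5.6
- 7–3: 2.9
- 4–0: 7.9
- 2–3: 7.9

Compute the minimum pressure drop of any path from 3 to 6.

Compare a few routes:
3 → 7 → 1 → 6: 2.9+3.1+5.2 = 11.2
3 → 2 → 0 → 6: 7.9+2.9+4.8 = 15.6
3 → 7 → 1 → 4 → 5 → 0 → 6: 2.9+3.1+2.6+1.7+4.8+4.8 = 19.9
3 → 7 → 1 → 0 → 6: 2.9+3.1+5.6+4.8 = 16.4
The minimum is 11.2 kPa via 3 → 7 → 1 → 6.

11.2 kPa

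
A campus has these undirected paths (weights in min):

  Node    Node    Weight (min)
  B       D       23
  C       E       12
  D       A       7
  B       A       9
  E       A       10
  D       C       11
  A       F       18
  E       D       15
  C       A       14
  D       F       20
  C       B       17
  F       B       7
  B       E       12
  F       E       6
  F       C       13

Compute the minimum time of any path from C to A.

14 min

Running Dijkstra from C:
C: 0
D: 11  (via C)
E: 12  (via C)
F: 13  (via C)
A: 14  (via C)
Shortest route: C → A = 14 min.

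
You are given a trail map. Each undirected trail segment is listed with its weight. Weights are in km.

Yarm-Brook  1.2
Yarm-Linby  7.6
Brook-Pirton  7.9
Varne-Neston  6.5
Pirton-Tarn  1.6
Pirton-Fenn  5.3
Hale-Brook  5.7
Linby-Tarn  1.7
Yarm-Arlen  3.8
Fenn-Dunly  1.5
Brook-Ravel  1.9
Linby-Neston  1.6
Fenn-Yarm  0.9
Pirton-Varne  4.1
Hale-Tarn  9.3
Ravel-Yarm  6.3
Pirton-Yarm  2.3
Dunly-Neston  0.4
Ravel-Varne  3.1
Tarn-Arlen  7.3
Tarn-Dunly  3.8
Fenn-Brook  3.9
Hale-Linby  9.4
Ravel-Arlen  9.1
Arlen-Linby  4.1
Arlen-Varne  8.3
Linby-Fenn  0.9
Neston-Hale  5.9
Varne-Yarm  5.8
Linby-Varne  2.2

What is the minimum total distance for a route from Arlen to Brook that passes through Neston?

9.7 km

Best Arlen to Neston: Arlen → Linby → Neston costing 5.7
Best Neston to Brook: Neston → Dunly → Fenn → Yarm → Brook costing 4
Total via Neston: 5.7 + 4 = 9.7 km.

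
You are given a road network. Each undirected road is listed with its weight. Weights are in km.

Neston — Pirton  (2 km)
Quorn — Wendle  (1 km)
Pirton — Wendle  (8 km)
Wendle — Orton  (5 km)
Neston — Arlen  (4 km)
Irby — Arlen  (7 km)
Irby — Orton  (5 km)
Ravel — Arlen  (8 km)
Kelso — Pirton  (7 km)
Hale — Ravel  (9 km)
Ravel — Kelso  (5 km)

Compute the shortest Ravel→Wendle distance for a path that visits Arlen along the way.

22 km

Shortest Ravel→Arlen: Ravel–Arlen = 8
Best Arlen to Wendle: Arlen–Neston–Pirton–Wendle costing 14
Total via Arlen: 8 + 14 = 22 km.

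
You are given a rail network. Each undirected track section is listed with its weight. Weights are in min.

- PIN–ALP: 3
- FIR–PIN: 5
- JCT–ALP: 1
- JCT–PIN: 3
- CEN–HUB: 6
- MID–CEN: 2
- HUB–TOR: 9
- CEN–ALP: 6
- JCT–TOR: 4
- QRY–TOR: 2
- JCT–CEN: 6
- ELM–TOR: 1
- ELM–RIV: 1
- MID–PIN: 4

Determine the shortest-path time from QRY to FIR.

14 min

Shortest distances from QRY:
QRY: 0
TOR: 2  (via QRY)
ELM: 3  (via TOR)
RIV: 4  (via ELM)
JCT: 6  (via TOR)
ALP: 7  (via JCT)
PIN: 9  (via JCT)
HUB: 11  (via TOR)
CEN: 12  (via JCT)
MID: 13  (via PIN)
FIR: 14  (via PIN)
Shortest route: QRY–TOR–JCT–PIN–FIR = 14 min.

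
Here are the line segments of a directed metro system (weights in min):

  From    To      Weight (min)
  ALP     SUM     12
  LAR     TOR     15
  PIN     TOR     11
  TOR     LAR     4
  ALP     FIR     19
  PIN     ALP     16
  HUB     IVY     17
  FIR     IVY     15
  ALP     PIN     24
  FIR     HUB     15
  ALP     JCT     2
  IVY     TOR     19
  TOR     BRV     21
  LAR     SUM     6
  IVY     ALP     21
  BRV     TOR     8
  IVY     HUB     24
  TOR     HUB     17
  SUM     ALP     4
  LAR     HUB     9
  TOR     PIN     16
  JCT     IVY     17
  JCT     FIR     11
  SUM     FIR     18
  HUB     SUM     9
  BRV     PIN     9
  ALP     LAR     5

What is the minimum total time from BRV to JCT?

Candidate routes:
BRV–TOR–LAR–SUM–ALP–JCT: 8+4+6+4+2 = 24
BRV–TOR–LAR–HUB–SUM–ALP–JCT: 8+4+9+9+4+2 = 36
BRV–PIN–TOR–LAR–SUM–ALP–JCT: 9+11+4+6+4+2 = 36
BRV–PIN–ALP–JCT: 9+16+2 = 27
The minimum is 24 min via BRV–TOR–LAR–SUM–ALP–JCT.

24 min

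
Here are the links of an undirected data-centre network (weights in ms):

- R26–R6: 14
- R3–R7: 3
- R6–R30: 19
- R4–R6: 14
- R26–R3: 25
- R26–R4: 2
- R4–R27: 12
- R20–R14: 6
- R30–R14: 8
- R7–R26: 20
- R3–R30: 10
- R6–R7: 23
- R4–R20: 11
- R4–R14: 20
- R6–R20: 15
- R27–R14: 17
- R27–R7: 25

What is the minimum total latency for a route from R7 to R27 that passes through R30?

38 ms

Best R7 to R30: R7–R3–R30 costing 13
Shortest R30→R27: R30–R14–R27 = 25
Total via R30: 13 + 25 = 38 ms.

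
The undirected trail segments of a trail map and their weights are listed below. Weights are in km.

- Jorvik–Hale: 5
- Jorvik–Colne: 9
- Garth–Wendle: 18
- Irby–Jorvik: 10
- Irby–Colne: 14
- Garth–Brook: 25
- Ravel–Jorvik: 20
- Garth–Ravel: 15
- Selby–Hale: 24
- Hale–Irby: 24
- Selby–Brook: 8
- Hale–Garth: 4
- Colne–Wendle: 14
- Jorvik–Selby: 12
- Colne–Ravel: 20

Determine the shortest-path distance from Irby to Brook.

Settle nodes by increasing distance from Irby:
Irby: 0
Jorvik: 10  (via Irby)
Colne: 14  (via Irby)
Hale: 15  (via Jorvik)
Garth: 19  (via Hale)
Selby: 22  (via Jorvik)
Wendle: 28  (via Colne)
Brook: 30  (via Selby)
Shortest route: Irby → Jorvik → Selby → Brook = 30 km.

30 km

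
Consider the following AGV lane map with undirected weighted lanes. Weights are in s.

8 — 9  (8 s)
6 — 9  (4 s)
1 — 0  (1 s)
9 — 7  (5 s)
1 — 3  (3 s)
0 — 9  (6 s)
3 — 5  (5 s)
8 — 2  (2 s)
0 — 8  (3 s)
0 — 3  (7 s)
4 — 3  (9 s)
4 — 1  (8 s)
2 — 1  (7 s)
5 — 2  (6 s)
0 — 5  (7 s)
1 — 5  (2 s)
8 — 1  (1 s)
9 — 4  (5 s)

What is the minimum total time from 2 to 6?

14 s

Enumerating some paths:
2 - 1 - 0 - 9 - 6: 7+1+6+4 = 18
2 - 8 - 9 - 6: 2+8+4 = 14
2 - 5 - 1 - 0 - 9 - 6: 6+2+1+6+4 = 19
2 - 8 - 0 - 9 - 6: 2+3+6+4 = 15
Cheapest is 2 - 8 - 9 - 6 at 14 s.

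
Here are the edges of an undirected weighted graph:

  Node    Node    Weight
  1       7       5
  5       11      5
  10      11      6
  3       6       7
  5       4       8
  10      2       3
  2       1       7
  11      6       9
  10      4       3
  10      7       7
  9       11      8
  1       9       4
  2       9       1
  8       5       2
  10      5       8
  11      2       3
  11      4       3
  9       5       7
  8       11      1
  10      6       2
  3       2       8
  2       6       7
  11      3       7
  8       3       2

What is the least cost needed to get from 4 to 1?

Candidate routes:
4 → 11 → 2 → 1: 3+3+7 = 13
4 → 10 → 2 → 9 → 1: 3+3+1+4 = 11
4 → 10 → 2 → 1: 3+3+7 = 13
Cheapest is 4 → 10 → 2 → 9 → 1 at 11.

11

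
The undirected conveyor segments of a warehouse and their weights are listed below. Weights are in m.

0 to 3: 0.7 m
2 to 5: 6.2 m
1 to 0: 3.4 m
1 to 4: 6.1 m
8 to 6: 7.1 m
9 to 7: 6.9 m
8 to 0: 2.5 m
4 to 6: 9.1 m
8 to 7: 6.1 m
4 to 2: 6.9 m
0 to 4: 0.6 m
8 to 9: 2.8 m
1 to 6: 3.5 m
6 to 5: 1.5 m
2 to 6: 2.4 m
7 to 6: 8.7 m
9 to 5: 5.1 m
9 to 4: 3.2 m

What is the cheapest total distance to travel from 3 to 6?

7.6 m

Enumerating some paths:
3 - 0 - 8 - 6: 0.7+2.5+7.1 = 10.3
3 - 0 - 4 - 6: 0.7+0.6+9.1 = 10.4
3 - 0 - 1 - 6: 0.7+3.4+3.5 = 7.6
The minimum is 7.6 m via 3 - 0 - 1 - 6.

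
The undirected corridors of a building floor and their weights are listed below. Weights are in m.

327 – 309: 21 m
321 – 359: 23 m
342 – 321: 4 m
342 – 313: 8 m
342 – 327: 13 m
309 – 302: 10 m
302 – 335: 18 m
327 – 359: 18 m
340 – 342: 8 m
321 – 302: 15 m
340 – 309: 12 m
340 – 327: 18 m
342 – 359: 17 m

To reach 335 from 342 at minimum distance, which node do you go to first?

Enumerating some paths:
342 - 321 - 302 - 335: 4+15+18 = 37
342 - 340 - 309 - 302 - 335: 8+12+10+18 = 48
The minimum is 37 m via 342 - 321 - 302 - 335.
So from 342 the first move is to 321.

321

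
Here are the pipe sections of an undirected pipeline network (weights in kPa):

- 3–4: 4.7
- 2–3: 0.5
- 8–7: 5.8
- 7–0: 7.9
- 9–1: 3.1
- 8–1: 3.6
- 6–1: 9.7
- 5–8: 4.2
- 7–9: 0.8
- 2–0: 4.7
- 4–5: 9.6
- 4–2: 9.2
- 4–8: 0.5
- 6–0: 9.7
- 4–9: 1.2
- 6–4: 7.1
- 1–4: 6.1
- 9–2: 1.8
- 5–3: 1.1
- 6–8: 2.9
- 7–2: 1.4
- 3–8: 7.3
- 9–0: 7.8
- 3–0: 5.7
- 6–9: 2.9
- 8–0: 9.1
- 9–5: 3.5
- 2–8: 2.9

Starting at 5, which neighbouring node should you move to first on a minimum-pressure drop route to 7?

3

Compare a few routes:
5 → 9 → 2 → 7: 3.5+1.8+1.4 = 6.7
5 → 3 → 2 → 7: 1.1+0.5+1.4 = 3
5 → 3 → 2 → 9 → 7: 1.1+0.5+1.8+0.8 = 4.2
5 → 9 → 7: 3.5+0.8 = 4.3
The minimum is 3 kPa via 5 → 3 → 2 → 7.
So from 5 the first move is to 3.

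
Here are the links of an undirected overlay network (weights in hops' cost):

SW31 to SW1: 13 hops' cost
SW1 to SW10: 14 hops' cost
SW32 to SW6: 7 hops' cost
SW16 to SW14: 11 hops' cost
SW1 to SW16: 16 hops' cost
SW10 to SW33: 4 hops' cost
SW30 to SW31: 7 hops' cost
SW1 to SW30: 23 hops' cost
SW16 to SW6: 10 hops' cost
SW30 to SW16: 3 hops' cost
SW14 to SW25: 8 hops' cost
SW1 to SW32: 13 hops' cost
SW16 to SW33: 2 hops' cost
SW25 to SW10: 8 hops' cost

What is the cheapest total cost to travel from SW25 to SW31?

24 hops' cost

Settle nodes by increasing distance from SW25:
SW25: 0
SW10: 8  (via SW25)
SW14: 8  (via SW25)
SW33: 12  (via SW10)
SW16: 14  (via SW33)
SW30: 17  (via SW16)
SW1: 22  (via SW10)
SW31: 24  (via SW30)
Shortest route: SW25 → SW10 → SW33 → SW16 → SW30 → SW31 = 24 hops' cost.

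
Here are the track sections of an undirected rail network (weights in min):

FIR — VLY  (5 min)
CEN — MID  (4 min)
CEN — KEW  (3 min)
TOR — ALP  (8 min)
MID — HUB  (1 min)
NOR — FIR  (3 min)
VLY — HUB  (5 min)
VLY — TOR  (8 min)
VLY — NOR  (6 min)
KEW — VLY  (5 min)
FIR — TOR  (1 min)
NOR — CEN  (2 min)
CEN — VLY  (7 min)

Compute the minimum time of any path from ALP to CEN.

14 min

Running Dijkstra from ALP:
ALP: 0
TOR: 8  (via ALP)
FIR: 9  (via TOR)
NOR: 12  (via FIR)
VLY: 14  (via FIR)
CEN: 14  (via NOR)
Shortest route: ALP–TOR–FIR–NOR–CEN = 14 min.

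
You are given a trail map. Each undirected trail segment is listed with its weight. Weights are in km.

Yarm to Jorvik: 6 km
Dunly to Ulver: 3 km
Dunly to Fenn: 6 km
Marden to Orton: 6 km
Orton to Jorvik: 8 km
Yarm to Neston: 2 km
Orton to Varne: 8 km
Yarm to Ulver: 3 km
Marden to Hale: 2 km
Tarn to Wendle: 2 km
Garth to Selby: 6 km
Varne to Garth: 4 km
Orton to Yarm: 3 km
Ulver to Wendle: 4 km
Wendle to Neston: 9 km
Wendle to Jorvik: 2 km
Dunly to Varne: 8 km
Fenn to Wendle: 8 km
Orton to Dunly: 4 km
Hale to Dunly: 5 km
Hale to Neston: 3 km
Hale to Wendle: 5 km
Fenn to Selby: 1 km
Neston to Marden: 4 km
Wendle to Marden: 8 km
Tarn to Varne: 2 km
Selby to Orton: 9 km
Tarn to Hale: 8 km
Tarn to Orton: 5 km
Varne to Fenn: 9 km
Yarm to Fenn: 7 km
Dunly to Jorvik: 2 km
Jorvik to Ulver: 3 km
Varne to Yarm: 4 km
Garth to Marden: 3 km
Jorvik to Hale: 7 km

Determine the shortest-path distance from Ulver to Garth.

Compare a few routes:
Ulver–Yarm–Neston–Marden–Garth: 3+2+4+3 = 12
Ulver–Yarm–Varne–Garth: 3+4+4 = 11
Ulver–Wendle–Tarn–Varne–Garth: 4+2+2+4 = 12
The minimum is 11 km via Ulver–Yarm–Varne–Garth.

11 km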